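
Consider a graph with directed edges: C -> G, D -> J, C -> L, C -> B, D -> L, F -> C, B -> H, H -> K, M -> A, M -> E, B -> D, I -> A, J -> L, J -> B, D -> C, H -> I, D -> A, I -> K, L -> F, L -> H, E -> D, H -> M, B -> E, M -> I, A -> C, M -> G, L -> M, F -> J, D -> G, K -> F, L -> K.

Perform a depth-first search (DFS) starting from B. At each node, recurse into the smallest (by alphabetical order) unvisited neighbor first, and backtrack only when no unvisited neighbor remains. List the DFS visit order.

Visit B
B → D
D → A
A → C
C → G
C → L
L → F
F → J
L → H
H → I
I → K
H → M
M → E

B, D, A, C, G, L, F, J, H, I, K, M, E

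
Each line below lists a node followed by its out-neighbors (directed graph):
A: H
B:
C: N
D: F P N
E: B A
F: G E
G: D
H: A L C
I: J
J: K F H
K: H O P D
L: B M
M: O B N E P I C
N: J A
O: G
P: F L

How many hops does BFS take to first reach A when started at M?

Level 0: M
Level 1: B, C, E, I, N, O, P
Level 2: A, F, G, J, L
Level 3: D, H, K
A first appears at level 2.

2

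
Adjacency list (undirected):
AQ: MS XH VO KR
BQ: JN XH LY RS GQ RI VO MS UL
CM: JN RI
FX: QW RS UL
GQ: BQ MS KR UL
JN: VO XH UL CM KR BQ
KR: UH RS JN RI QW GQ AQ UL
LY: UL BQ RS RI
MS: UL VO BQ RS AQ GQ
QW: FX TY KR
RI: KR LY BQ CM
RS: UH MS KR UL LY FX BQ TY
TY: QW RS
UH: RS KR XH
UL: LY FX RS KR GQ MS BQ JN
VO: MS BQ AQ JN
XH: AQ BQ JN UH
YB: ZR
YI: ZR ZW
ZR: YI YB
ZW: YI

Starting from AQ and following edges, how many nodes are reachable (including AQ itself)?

BFS from AQ visits: AQ, KR, MS, VO, XH, GQ, JN, QW, RI, RS, UH, UL, BQ, CM, FX, TY, LY
Reachable nodes: 17 of 21 total.

17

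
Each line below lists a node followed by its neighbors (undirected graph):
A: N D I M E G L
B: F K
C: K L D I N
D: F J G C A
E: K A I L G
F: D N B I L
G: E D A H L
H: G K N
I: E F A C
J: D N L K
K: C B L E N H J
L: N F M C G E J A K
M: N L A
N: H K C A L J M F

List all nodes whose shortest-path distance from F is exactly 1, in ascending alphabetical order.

B, D, I, L, N

Level 0: F
Level 1: B, D, I, L, N
Level 2: A, C, E, G, H, J, K, M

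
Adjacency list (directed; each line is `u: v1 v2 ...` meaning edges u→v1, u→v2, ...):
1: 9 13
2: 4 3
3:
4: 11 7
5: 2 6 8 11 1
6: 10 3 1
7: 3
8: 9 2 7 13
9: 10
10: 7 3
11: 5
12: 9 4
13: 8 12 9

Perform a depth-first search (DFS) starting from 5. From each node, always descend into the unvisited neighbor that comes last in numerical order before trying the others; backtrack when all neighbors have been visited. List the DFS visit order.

5 -> 11 -> 8 -> 13 -> 12 -> 9 -> 10 -> 7 -> 3 -> 4 -> 2 -> 6 -> 1

Visit 5
5 → 11
5 → 8
8 → 13
13 → 12
12 → 9
9 → 10
10 → 7
7 → 3
12 → 4
8 → 2
5 → 6
6 → 1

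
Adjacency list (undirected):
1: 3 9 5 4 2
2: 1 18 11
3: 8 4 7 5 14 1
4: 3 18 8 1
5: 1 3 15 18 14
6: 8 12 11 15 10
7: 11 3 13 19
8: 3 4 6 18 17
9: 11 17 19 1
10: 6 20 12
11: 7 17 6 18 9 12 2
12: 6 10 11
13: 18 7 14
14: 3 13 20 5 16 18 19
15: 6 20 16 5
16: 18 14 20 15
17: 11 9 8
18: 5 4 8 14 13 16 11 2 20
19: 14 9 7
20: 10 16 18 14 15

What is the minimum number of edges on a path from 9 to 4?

2

Level 0: 9
Level 1: 1, 11, 17, 19
Level 2: 2, 3, 4, 5, 6, 7, 8, 12, 14, 18
Level 3: 10, 13, 15, 16, 20
4 first appears at level 2.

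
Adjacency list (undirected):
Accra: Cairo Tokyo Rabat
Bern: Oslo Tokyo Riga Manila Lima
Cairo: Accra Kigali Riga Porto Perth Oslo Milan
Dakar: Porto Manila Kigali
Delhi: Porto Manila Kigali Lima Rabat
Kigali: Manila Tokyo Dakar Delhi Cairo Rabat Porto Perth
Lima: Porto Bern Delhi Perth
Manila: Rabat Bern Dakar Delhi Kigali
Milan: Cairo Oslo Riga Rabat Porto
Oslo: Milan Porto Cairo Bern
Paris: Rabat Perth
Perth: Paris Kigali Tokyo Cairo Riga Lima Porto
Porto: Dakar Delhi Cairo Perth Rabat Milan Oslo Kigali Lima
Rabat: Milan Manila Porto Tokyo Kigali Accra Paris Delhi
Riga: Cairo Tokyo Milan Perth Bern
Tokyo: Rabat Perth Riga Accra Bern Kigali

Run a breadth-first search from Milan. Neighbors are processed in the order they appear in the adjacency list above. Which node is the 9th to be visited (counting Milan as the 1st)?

Visit Milan; enqueue Cairo, Oslo, Riga, Rabat, Porto → queue [Cairo, Oslo, Riga, Rabat, Porto]
Visit Cairo; enqueue Accra, Kigali, Perth → queue [Oslo, Riga, Rabat, Porto, Accra, Kigali, Perth]
Visit Oslo; enqueue Bern → queue [Riga, Rabat, Porto, Accra, Kigali, Perth, Bern]
Visit Riga; enqueue Tokyo → queue [Rabat, Porto, Accra, Kigali, Perth, Bern, Tokyo]
Visit Rabat; enqueue Manila, Paris, Delhi → queue [Porto, Accra, Kigali, Perth, Bern, Tokyo, Manila, Paris, Delhi]
Visit Porto; enqueue Dakar, Lima → queue [Accra, Kigali, Perth, Bern, Tokyo, Manila, Paris, Delhi, Dakar, Lima]
Visit Accra → queue [Kigali, Perth, Bern, Tokyo, Manila, Paris, Delhi, Dakar, Lima]
Visit Kigali → queue [Perth, Bern, Tokyo, Manila, Paris, Delhi, Dakar, Lima]
Visit Perth → queue [Bern, Tokyo, Manila, Paris, Delhi, Dakar, Lima]
Visit Bern → queue [Tokyo, Manila, Paris, Delhi, Dakar, Lima]
Visit Tokyo → queue [Manila, Paris, Delhi, Dakar, Lima]
Visit Manila → queue [Paris, Delhi, Dakar, Lima]
Visit Paris → queue [Delhi, Dakar, Lima]
Visit Delhi → queue [Dakar, Lima]
Visit Dakar → queue [Lima]
Visit Lima → queue []

Visit order: Milan, Cairo, Oslo, Riga, Rabat, Porto, Accra, Kigali, Perth, Bern, Tokyo, Manila, Paris, Delhi, Dakar, Lima

Perth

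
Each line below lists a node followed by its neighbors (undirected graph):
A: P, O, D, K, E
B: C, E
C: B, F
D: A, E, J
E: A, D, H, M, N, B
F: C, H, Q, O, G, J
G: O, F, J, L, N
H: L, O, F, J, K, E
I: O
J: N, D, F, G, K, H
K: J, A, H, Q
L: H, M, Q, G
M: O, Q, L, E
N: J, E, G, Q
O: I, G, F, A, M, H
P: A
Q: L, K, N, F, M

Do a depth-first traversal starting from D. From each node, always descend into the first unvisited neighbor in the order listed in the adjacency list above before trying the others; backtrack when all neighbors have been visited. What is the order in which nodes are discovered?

D A P O I G F C B E H L M Q K J N

Visit D
D → A
A → P
A → O
O → I
O → G
G → F
F → C
C → B
B → E
E → H
H → L
L → M
M → Q
Q → K
K → J
J → N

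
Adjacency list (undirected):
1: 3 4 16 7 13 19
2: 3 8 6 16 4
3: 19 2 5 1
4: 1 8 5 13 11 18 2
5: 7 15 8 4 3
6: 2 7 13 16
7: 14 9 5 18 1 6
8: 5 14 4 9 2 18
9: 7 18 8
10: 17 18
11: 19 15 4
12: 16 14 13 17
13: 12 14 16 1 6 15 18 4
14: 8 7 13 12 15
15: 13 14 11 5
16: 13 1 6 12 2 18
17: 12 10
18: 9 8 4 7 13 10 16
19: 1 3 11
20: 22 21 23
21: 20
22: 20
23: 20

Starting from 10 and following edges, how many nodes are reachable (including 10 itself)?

19

BFS from 10 visits: 10, 17, 18, 12, 9, 8, 4, 7, 13, 16, 14, 5, 2, 1, 11, 6, 15, 3, 19
Reachable nodes: 19 of 23 total.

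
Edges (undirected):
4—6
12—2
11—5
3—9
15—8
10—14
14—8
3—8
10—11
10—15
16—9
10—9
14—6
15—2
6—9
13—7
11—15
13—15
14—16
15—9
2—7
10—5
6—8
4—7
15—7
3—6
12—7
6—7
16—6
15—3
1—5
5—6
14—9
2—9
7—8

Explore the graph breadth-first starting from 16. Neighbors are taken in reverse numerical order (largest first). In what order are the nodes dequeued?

16 → 14 → 9 → 6 → 10 → 8 → 15 → 3 → 2 → 7 → 5 → 4 → 11 → 13 → 12 → 1

Visit 16; enqueue 14, 9, 6 → queue [14, 9, 6]
Visit 14; enqueue 10, 8 → queue [9, 6, 10, 8]
Visit 9; enqueue 15, 3, 2 → queue [6, 10, 8, 15, 3, 2]
Visit 6; enqueue 7, 5, 4 → queue [10, 8, 15, 3, 2, 7, 5, 4]
Visit 10; enqueue 11 → queue [8, 15, 3, 2, 7, 5, 4, 11]
Visit 8 → queue [15, 3, 2, 7, 5, 4, 11]
Visit 15; enqueue 13 → queue [3, 2, 7, 5, 4, 11, 13]
Visit 3 → queue [2, 7, 5, 4, 11, 13]
Visit 2; enqueue 12 → queue [7, 5, 4, 11, 13, 12]
Visit 7 → queue [5, 4, 11, 13, 12]
Visit 5; enqueue 1 → queue [4, 11, 13, 12, 1]
Visit 4 → queue [11, 13, 12, 1]
Visit 11 → queue [13, 12, 1]
Visit 13 → queue [12, 1]
Visit 12 → queue [1]
Visit 1 → queue []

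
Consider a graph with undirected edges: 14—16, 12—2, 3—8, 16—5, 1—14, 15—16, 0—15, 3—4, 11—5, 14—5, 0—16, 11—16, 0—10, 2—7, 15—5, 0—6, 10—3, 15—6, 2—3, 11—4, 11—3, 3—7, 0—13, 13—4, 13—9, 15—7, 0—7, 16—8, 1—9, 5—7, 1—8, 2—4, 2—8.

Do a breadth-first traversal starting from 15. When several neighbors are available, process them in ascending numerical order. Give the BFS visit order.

15, 0, 5, 6, 7, 16, 10, 13, 11, 14, 2, 3, 8, 4, 9, 1, 12

Visit 15; enqueue 0, 5, 6, 7, 16 → queue [0, 5, 6, 7, 16]
Visit 0; enqueue 10, 13 → queue [5, 6, 7, 16, 10, 13]
Visit 5; enqueue 11, 14 → queue [6, 7, 16, 10, 13, 11, 14]
Visit 6 → queue [7, 16, 10, 13, 11, 14]
Visit 7; enqueue 2, 3 → queue [16, 10, 13, 11, 14, 2, 3]
Visit 16; enqueue 8 → queue [10, 13, 11, 14, 2, 3, 8]
Visit 10 → queue [13, 11, 14, 2, 3, 8]
Visit 13; enqueue 4, 9 → queue [11, 14, 2, 3, 8, 4, 9]
Visit 11 → queue [14, 2, 3, 8, 4, 9]
Visit 14; enqueue 1 → queue [2, 3, 8, 4, 9, 1]
Visit 2; enqueue 12 → queue [3, 8, 4, 9, 1, 12]
Visit 3 → queue [8, 4, 9, 1, 12]
Visit 8 → queue [4, 9, 1, 12]
Visit 4 → queue [9, 1, 12]
Visit 9 → queue [1, 12]
Visit 1 → queue [12]
Visit 12 → queue []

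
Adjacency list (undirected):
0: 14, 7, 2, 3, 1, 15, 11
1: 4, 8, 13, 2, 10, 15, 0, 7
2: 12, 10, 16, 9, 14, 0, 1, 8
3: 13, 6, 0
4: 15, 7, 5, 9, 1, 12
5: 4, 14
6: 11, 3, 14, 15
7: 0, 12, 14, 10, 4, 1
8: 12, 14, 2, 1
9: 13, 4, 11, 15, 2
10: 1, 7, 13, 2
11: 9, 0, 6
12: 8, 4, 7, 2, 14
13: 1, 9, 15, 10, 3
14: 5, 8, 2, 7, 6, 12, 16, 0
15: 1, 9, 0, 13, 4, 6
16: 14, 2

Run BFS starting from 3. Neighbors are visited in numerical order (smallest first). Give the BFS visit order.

3 → 0 → 6 → 13 → 1 → 2 → 7 → 11 → 14 → 15 → 9 → 10 → 4 → 8 → 12 → 16 → 5

Visit 3; enqueue 0, 6, 13 → queue [0, 6, 13]
Visit 0; enqueue 1, 2, 7, 11, 14, 15 → queue [6, 13, 1, 2, 7, 11, 14, 15]
Visit 6 → queue [13, 1, 2, 7, 11, 14, 15]
Visit 13; enqueue 9, 10 → queue [1, 2, 7, 11, 14, 15, 9, 10]
Visit 1; enqueue 4, 8 → queue [2, 7, 11, 14, 15, 9, 10, 4, 8]
Visit 2; enqueue 12, 16 → queue [7, 11, 14, 15, 9, 10, 4, 8, 12, 16]
Visit 7 → queue [11, 14, 15, 9, 10, 4, 8, 12, 16]
Visit 11 → queue [14, 15, 9, 10, 4, 8, 12, 16]
Visit 14; enqueue 5 → queue [15, 9, 10, 4, 8, 12, 16, 5]
Visit 15 → queue [9, 10, 4, 8, 12, 16, 5]
Visit 9 → queue [10, 4, 8, 12, 16, 5]
Visit 10 → queue [4, 8, 12, 16, 5]
Visit 4 → queue [8, 12, 16, 5]
Visit 8 → queue [12, 16, 5]
Visit 12 → queue [16, 5]
Visit 16 → queue [5]
Visit 5 → queue []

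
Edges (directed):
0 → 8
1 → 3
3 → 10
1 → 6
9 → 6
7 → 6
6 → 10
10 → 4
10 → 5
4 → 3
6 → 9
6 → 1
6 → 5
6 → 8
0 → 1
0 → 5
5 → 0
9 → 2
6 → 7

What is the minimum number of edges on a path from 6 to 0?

2

Level 0: 6
Level 1: 1, 5, 7, 8, 9, 10
Level 2: 0, 2, 3, 4
0 first appears at level 2.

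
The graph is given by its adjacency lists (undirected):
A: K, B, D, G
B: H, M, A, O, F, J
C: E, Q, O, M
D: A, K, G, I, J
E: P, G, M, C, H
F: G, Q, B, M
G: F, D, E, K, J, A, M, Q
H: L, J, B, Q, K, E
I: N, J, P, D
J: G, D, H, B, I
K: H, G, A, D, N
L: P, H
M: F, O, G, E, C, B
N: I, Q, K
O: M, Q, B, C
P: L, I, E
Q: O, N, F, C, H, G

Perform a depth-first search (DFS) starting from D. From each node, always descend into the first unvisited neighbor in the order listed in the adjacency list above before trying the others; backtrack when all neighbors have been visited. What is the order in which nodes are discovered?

Visit D
D → A
A → K
K → H
H → L
L → P
P → I
I → N
N → Q
Q → O
O → M
M → F
F → G
G → E
E → C
G → J
J → B

D, A, K, H, L, P, I, N, Q, O, M, F, G, E, C, J, B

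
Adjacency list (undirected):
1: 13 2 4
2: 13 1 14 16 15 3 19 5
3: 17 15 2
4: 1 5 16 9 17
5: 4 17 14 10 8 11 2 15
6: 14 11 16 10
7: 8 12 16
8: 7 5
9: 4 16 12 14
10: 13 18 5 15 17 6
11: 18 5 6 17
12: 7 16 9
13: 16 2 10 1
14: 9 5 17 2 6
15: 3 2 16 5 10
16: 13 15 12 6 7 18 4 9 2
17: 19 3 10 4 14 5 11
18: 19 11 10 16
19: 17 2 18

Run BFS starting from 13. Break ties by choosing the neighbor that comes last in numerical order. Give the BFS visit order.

Visit 13; enqueue 16, 10, 2, 1 → queue [16, 10, 2, 1]
Visit 16; enqueue 18, 15, 12, 9, 7, 6, 4 → queue [10, 2, 1, 18, 15, 12, 9, 7, 6, 4]
Visit 10; enqueue 17, 5 → queue [2, 1, 18, 15, 12, 9, 7, 6, 4, 17, 5]
Visit 2; enqueue 19, 14, 3 → queue [1, 18, 15, 12, 9, 7, 6, 4, 17, 5, 19, 14, 3]
Visit 1 → queue [18, 15, 12, 9, 7, 6, 4, 17, 5, 19, 14, 3]
Visit 18; enqueue 11 → queue [15, 12, 9, 7, 6, 4, 17, 5, 19, 14, 3, 11]
Visit 15 → queue [12, 9, 7, 6, 4, 17, 5, 19, 14, 3, 11]
Visit 12 → queue [9, 7, 6, 4, 17, 5, 19, 14, 3, 11]
Visit 9 → queue [7, 6, 4, 17, 5, 19, 14, 3, 11]
Visit 7; enqueue 8 → queue [6, 4, 17, 5, 19, 14, 3, 11, 8]
Visit 6 → queue [4, 17, 5, 19, 14, 3, 11, 8]
Visit 4 → queue [17, 5, 19, 14, 3, 11, 8]
Visit 17 → queue [5, 19, 14, 3, 11, 8]
Visit 5 → queue [19, 14, 3, 11, 8]
Visit 19 → queue [14, 3, 11, 8]
Visit 14 → queue [3, 11, 8]
Visit 3 → queue [11, 8]
Visit 11 → queue [8]
Visit 8 → queue []

13 16 10 2 1 18 15 12 9 7 6 4 17 5 19 14 3 11 8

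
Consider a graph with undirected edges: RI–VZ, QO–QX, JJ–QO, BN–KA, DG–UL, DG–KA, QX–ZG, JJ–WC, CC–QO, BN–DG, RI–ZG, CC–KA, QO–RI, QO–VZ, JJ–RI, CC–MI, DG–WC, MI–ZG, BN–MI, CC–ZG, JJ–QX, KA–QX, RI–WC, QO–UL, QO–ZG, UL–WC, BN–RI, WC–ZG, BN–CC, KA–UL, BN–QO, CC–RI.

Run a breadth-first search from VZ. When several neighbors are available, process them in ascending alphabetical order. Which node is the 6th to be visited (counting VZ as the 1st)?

JJ

Visit VZ; enqueue QO, RI → queue [QO, RI]
Visit QO; enqueue BN, CC, JJ, QX, UL, ZG → queue [RI, BN, CC, JJ, QX, UL, ZG]
Visit RI; enqueue WC → queue [BN, CC, JJ, QX, UL, ZG, WC]
Visit BN; enqueue DG, KA, MI → queue [CC, JJ, QX, UL, ZG, WC, DG, KA, MI]
Visit CC → queue [JJ, QX, UL, ZG, WC, DG, KA, MI]
Visit JJ → queue [QX, UL, ZG, WC, DG, KA, MI]
Visit QX → queue [UL, ZG, WC, DG, KA, MI]
Visit UL → queue [ZG, WC, DG, KA, MI]
Visit ZG → queue [WC, DG, KA, MI]
Visit WC → queue [DG, KA, MI]
Visit DG → queue [KA, MI]
Visit KA → queue [MI]
Visit MI → queue []

Visit order: VZ, QO, RI, BN, CC, JJ, QX, UL, ZG, WC, DG, KA, MI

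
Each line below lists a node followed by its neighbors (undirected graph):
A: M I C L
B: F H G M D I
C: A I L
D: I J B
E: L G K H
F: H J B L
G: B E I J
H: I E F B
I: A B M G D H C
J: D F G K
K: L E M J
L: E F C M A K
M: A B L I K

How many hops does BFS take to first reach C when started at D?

Level 0: D
Level 1: B, I, J
Level 2: A, C, F, G, H, K, M
Level 3: E, L
C first appears at level 2.

2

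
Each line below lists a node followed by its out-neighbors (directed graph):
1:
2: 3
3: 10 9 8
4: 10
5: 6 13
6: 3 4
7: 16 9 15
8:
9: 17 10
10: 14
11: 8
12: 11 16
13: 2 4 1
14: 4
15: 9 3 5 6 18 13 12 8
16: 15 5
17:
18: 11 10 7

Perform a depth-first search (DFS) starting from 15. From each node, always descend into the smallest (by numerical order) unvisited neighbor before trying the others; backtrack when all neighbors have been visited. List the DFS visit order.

Visit 15
15 → 3
3 → 8
3 → 9
9 → 10
10 → 14
14 → 4
9 → 17
15 → 5
5 → 6
5 → 13
13 → 1
13 → 2
15 → 12
12 → 11
12 → 16
15 → 18
18 → 7

15, 3, 8, 9, 10, 14, 4, 17, 5, 6, 13, 1, 2, 12, 11, 16, 18, 7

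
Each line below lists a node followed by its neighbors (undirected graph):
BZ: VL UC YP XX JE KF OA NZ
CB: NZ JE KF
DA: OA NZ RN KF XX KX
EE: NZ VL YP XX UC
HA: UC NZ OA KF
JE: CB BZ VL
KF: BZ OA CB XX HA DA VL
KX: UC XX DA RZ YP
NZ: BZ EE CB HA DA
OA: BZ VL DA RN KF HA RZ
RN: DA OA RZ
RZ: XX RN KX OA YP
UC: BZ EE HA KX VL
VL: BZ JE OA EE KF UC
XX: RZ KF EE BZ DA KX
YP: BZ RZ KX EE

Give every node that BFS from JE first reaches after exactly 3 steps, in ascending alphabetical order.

DA, HA, KX, RN, RZ

Level 0: JE
Level 1: BZ, CB, VL
Level 2: EE, KF, NZ, OA, UC, XX, YP
Level 3: DA, HA, KX, RN, RZ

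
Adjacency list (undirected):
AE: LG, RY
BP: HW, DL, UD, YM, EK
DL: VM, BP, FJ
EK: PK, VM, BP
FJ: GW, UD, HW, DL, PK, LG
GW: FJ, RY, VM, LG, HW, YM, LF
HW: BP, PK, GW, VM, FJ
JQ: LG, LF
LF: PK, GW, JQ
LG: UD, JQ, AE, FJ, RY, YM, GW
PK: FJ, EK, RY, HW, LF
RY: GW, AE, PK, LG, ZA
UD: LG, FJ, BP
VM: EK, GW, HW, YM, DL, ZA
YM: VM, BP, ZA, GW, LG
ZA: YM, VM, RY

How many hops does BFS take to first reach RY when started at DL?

3

Level 0: DL
Level 1: BP, FJ, VM
Level 2: EK, GW, HW, LG, PK, UD, YM, ZA
Level 3: AE, JQ, LF, RY
RY first appears at level 3.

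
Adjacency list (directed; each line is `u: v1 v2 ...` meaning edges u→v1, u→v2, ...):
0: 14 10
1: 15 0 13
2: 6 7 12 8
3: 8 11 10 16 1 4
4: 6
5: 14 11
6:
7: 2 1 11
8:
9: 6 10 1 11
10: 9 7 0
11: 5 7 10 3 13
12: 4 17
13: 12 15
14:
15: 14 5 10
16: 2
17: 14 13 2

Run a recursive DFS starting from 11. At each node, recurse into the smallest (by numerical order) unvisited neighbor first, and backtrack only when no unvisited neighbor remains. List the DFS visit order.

Visit 11
11 → 3
3 → 1
1 → 0
0 → 10
10 → 7
7 → 2
2 → 6
2 → 8
2 → 12
12 → 4
12 → 17
17 → 13
13 → 15
15 → 5
5 → 14
10 → 9
3 → 16

11, 3, 1, 0, 10, 7, 2, 6, 8, 12, 4, 17, 13, 15, 5, 14, 9, 16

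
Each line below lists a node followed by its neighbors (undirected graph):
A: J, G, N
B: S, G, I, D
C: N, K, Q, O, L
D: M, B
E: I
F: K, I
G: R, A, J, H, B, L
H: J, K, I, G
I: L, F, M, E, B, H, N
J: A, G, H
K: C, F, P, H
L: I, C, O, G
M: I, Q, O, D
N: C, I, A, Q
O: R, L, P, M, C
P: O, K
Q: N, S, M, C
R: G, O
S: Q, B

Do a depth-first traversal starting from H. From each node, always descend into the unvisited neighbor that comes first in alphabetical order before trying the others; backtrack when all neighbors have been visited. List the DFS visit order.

H, G, A, J, N, C, K, F, I, B, D, M, O, L, P, R, Q, S, E

Visit H
H → G
G → A
A → J
A → N
N → C
C → K
K → F
F → I
I → B
B → D
D → M
M → O
O → L
O → P
O → R
M → Q
Q → S
I → E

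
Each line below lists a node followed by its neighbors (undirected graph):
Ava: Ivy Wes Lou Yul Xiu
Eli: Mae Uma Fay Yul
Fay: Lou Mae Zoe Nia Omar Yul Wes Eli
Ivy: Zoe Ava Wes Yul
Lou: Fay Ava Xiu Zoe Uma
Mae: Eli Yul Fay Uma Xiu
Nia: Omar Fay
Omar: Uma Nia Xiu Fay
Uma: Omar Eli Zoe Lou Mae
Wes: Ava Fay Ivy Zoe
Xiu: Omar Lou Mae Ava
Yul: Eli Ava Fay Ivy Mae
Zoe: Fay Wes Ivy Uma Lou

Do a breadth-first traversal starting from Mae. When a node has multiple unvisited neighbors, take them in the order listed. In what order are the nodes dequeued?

Mae Eli Yul Fay Uma Xiu Ava Ivy Lou Zoe Nia Omar Wes

Visit Mae; enqueue Eli, Yul, Fay, Uma, Xiu → queue [Eli, Yul, Fay, Uma, Xiu]
Visit Eli → queue [Yul, Fay, Uma, Xiu]
Visit Yul; enqueue Ava, Ivy → queue [Fay, Uma, Xiu, Ava, Ivy]
Visit Fay; enqueue Lou, Zoe, Nia, Omar, Wes → queue [Uma, Xiu, Ava, Ivy, Lou, Zoe, Nia, Omar, Wes]
Visit Uma → queue [Xiu, Ava, Ivy, Lou, Zoe, Nia, Omar, Wes]
Visit Xiu → queue [Ava, Ivy, Lou, Zoe, Nia, Omar, Wes]
Visit Ava → queue [Ivy, Lou, Zoe, Nia, Omar, Wes]
Visit Ivy → queue [Lou, Zoe, Nia, Omar, Wes]
Visit Lou → queue [Zoe, Nia, Omar, Wes]
Visit Zoe → queue [Nia, Omar, Wes]
Visit Nia → queue [Omar, Wes]
Visit Omar → queue [Wes]
Visit Wes → queue []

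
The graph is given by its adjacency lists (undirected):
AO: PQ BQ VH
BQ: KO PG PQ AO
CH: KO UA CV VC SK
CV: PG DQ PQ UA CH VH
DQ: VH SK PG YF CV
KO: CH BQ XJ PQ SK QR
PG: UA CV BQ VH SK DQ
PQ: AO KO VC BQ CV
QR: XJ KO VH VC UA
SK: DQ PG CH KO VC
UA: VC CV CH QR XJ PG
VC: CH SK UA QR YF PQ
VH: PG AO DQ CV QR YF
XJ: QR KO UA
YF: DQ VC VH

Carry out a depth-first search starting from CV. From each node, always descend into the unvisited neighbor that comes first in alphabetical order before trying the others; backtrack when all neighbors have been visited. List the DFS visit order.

CV → CH → KO → BQ → AO → PQ → VC → QR → UA → PG → DQ → SK → VH → YF → XJ

Visit CV
CV → CH
CH → KO
KO → BQ
BQ → AO
AO → PQ
PQ → VC
VC → QR
QR → UA
UA → PG
PG → DQ
DQ → SK
DQ → VH
VH → YF
UA → XJ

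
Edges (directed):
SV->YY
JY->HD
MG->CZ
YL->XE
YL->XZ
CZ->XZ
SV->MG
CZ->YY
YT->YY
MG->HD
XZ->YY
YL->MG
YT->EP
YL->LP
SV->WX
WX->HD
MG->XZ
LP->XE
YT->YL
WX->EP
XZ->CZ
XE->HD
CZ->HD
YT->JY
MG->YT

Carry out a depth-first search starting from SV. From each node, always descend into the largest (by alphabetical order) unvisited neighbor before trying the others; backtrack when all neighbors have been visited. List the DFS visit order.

Visit SV
SV → YY
SV → WX
WX → HD
WX → EP
SV → MG
MG → YT
YT → YL
YL → XZ
XZ → CZ
YL → XE
YL → LP
YT → JY

SV, YY, WX, HD, EP, MG, YT, YL, XZ, CZ, XE, LP, JY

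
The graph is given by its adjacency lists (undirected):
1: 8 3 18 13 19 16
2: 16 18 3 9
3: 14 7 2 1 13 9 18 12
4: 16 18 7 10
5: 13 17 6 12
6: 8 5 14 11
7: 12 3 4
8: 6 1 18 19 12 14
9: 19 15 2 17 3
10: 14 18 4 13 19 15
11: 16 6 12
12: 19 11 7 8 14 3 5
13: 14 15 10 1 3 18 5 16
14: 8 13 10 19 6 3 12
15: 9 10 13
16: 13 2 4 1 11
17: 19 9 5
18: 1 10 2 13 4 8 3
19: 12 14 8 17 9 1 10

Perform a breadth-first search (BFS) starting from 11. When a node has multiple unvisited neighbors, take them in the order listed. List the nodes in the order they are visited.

11, 16, 6, 12, 13, 2, 4, 1, 8, 5, 14, 19, 7, 3, 15, 10, 18, 9, 17

Visit 11; enqueue 16, 6, 12 → queue [16, 6, 12]
Visit 16; enqueue 13, 2, 4, 1 → queue [6, 12, 13, 2, 4, 1]
Visit 6; enqueue 8, 5, 14 → queue [12, 13, 2, 4, 1, 8, 5, 14]
Visit 12; enqueue 19, 7, 3 → queue [13, 2, 4, 1, 8, 5, 14, 19, 7, 3]
Visit 13; enqueue 15, 10, 18 → queue [2, 4, 1, 8, 5, 14, 19, 7, 3, 15, 10, 18]
Visit 2; enqueue 9 → queue [4, 1, 8, 5, 14, 19, 7, 3, 15, 10, 18, 9]
Visit 4 → queue [1, 8, 5, 14, 19, 7, 3, 15, 10, 18, 9]
Visit 1 → queue [8, 5, 14, 19, 7, 3, 15, 10, 18, 9]
Visit 8 → queue [5, 14, 19, 7, 3, 15, 10, 18, 9]
Visit 5; enqueue 17 → queue [14, 19, 7, 3, 15, 10, 18, 9, 17]
Visit 14 → queue [19, 7, 3, 15, 10, 18, 9, 17]
Visit 19 → queue [7, 3, 15, 10, 18, 9, 17]
Visit 7 → queue [3, 15, 10, 18, 9, 17]
Visit 3 → queue [15, 10, 18, 9, 17]
Visit 15 → queue [10, 18, 9, 17]
Visit 10 → queue [18, 9, 17]
Visit 18 → queue [9, 17]
Visit 9 → queue [17]
Visit 17 → queue []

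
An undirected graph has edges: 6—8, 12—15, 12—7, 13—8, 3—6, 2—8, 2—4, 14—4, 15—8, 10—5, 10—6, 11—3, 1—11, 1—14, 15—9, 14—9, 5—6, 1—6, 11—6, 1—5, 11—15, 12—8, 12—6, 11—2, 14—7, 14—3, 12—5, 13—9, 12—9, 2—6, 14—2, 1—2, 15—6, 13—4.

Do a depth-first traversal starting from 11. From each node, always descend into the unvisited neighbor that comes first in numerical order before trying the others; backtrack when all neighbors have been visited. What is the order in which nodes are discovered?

11, 1, 2, 4, 13, 8, 6, 3, 14, 7, 12, 5, 10, 9, 15

Visit 11
11 → 1
1 → 2
2 → 4
4 → 13
13 → 8
8 → 6
6 → 3
3 → 14
14 → 7
7 → 12
12 → 5
5 → 10
12 → 9
9 → 15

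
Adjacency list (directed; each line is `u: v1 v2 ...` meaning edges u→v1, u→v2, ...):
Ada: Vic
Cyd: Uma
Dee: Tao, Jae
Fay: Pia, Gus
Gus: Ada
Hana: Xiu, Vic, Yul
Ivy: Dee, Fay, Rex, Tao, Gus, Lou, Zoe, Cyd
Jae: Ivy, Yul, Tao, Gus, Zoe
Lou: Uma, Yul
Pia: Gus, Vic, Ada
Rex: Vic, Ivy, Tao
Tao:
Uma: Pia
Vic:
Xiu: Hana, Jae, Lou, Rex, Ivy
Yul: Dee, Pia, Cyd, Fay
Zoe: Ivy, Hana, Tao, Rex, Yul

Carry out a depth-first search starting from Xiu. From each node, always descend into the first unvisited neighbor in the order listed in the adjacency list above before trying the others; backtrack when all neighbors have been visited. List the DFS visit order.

Visit Xiu
Xiu → Hana
Hana → Vic
Hana → Yul
Yul → Dee
Dee → Tao
Dee → Jae
Jae → Ivy
Ivy → Fay
Fay → Pia
Pia → Gus
Gus → Ada
Ivy → Rex
Ivy → Lou
Lou → Uma
Ivy → Zoe
Ivy → Cyd

Xiu, Hana, Vic, Yul, Dee, Tao, Jae, Ivy, Fay, Pia, Gus, Ada, Rex, Lou, Uma, Zoe, Cyd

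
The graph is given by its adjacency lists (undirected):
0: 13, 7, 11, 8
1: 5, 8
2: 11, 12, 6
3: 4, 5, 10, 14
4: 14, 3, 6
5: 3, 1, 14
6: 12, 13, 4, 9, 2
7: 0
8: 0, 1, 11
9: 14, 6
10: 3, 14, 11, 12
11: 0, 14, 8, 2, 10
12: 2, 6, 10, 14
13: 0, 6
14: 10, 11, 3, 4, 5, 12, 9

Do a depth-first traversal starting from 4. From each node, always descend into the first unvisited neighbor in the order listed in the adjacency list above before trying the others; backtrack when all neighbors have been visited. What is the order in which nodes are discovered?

4 -> 14 -> 10 -> 3 -> 5 -> 1 -> 8 -> 0 -> 13 -> 6 -> 12 -> 2 -> 11 -> 9 -> 7

Visit 4
4 → 14
14 → 10
10 → 3
3 → 5
5 → 1
1 → 8
8 → 0
0 → 13
13 → 6
6 → 12
12 → 2
2 → 11
6 → 9
0 → 7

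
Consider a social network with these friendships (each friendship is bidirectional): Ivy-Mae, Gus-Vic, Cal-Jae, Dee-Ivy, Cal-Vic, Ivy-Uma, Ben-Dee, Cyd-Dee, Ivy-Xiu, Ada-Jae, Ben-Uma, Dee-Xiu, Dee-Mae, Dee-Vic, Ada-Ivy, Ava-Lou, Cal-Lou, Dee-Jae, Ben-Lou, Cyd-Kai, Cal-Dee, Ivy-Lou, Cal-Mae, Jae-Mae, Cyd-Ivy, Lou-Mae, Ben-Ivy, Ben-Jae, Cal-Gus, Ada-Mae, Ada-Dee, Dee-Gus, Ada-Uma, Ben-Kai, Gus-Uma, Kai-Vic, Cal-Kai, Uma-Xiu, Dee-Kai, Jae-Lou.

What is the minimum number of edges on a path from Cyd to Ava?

3

Level 0: Cyd
Level 1: Dee, Ivy, Kai
Level 2: Ada, Ben, Cal, Gus, Jae, Lou, Mae, Uma, Vic, Xiu
Level 3: Ava
Ava first appears at level 3.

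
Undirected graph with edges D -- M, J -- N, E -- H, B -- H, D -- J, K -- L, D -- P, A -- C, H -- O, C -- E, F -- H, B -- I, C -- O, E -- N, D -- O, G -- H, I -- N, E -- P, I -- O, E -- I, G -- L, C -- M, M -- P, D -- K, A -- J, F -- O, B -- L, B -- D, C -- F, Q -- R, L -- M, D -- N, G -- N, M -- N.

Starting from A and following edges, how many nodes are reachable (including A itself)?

BFS from A visits: A, J, C, N, D, O, M, F, E, I, G, P, K, B, H, L
Reachable nodes: 16 of 18 total.

16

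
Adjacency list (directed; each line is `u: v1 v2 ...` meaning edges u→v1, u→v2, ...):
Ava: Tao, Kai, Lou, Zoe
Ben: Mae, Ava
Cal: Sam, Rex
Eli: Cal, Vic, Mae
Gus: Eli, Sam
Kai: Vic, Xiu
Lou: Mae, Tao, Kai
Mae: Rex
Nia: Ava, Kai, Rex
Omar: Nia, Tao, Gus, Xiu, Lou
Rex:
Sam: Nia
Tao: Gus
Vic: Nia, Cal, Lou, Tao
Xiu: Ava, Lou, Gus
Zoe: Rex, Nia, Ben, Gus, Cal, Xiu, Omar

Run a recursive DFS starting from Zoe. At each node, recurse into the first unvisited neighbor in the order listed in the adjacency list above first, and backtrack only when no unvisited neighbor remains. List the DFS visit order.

Visit Zoe
Zoe → Rex
Zoe → Nia
Nia → Ava
Ava → Tao
Tao → Gus
Gus → Eli
Eli → Cal
Cal → Sam
Eli → Vic
Vic → Lou
Lou → Mae
Lou → Kai
Kai → Xiu
Zoe → Ben
Zoe → Omar

Zoe, Rex, Nia, Ava, Tao, Gus, Eli, Cal, Sam, Vic, Lou, Mae, Kai, Xiu, Ben, Omar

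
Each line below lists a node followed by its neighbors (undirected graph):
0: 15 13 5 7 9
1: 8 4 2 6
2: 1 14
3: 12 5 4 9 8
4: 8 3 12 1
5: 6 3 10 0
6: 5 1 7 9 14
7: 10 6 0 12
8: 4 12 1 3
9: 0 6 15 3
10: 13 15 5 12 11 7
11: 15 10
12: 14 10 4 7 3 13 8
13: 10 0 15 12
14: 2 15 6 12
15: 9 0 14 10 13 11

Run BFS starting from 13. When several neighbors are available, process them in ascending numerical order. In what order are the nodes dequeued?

13 -> 0 -> 10 -> 12 -> 15 -> 5 -> 7 -> 9 -> 11 -> 3 -> 4 -> 8 -> 14 -> 6 -> 1 -> 2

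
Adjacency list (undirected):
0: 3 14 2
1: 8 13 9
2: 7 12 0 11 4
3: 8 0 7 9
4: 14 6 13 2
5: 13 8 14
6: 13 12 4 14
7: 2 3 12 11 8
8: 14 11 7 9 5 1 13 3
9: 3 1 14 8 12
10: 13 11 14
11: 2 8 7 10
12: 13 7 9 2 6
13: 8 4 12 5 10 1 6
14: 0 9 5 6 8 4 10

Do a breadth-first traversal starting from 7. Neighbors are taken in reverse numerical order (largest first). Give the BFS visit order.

Visit 7; enqueue 12, 11, 8, 3, 2 → queue [12, 11, 8, 3, 2]
Visit 12; enqueue 13, 9, 6 → queue [11, 8, 3, 2, 13, 9, 6]
Visit 11; enqueue 10 → queue [8, 3, 2, 13, 9, 6, 10]
Visit 8; enqueue 14, 5, 1 → queue [3, 2, 13, 9, 6, 10, 14, 5, 1]
Visit 3; enqueue 0 → queue [2, 13, 9, 6, 10, 14, 5, 1, 0]
Visit 2; enqueue 4 → queue [13, 9, 6, 10, 14, 5, 1, 0, 4]
Visit 13 → queue [9, 6, 10, 14, 5, 1, 0, 4]
Visit 9 → queue [6, 10, 14, 5, 1, 0, 4]
Visit 6 → queue [10, 14, 5, 1, 0, 4]
Visit 10 → queue [14, 5, 1, 0, 4]
Visit 14 → queue [5, 1, 0, 4]
Visit 5 → queue [1, 0, 4]
Visit 1 → queue [0, 4]
Visit 0 → queue [4]
Visit 4 → queue []

7, 12, 11, 8, 3, 2, 13, 9, 6, 10, 14, 5, 1, 0, 4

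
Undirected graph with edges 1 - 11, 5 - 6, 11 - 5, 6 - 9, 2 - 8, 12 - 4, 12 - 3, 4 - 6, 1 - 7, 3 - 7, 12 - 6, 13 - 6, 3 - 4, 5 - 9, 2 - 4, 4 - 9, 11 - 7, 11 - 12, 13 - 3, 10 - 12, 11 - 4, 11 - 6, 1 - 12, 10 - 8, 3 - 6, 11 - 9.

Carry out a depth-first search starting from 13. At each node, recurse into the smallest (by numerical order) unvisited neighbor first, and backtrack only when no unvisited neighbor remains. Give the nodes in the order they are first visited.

Visit 13
13 → 3
3 → 4
4 → 2
2 → 8
8 → 10
10 → 12
12 → 1
1 → 7
7 → 11
11 → 5
5 → 6
6 → 9

13 -> 3 -> 4 -> 2 -> 8 -> 10 -> 12 -> 1 -> 7 -> 11 -> 5 -> 6 -> 9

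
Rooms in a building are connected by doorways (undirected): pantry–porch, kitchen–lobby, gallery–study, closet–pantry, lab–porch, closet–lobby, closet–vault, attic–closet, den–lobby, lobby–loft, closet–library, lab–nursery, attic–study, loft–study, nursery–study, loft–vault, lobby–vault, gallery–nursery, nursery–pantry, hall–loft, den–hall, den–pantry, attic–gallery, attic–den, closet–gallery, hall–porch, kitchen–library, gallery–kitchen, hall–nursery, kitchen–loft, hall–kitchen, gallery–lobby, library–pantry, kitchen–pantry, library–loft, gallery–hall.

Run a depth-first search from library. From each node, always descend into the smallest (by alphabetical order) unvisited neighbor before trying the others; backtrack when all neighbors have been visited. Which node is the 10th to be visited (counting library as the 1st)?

Visit library
library → closet
closet → attic
attic → den
den → hall
hall → gallery
gallery → kitchen
kitchen → lobby
lobby → loft
loft → study
study → nursery
nursery → lab
lab → porch
porch → pantry
loft → vault

Visit order: library, closet, attic, den, hall, gallery, kitchen, lobby, loft, study, nursery, lab, porch, pantry, vault

study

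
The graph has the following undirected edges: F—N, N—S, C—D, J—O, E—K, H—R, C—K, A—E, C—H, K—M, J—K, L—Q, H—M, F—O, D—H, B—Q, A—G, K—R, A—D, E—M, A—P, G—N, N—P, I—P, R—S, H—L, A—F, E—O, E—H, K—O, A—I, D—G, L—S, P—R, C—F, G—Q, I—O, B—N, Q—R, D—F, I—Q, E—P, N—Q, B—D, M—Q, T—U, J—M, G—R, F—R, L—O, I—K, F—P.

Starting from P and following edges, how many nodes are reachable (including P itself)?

BFS from P visits: P, R, N, I, F, E, A, S, Q, K, H, G, B, O, D, C, M, L, J
Reachable nodes: 19 of 21 total.

19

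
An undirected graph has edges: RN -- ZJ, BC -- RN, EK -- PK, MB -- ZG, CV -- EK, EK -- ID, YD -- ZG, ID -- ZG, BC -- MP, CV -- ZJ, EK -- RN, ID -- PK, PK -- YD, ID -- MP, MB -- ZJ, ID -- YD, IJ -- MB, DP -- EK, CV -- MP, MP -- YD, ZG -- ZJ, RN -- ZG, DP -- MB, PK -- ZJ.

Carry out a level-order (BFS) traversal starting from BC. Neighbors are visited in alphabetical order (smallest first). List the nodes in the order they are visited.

Visit BC; enqueue MP, RN → queue [MP, RN]
Visit MP; enqueue CV, ID, YD → queue [RN, CV, ID, YD]
Visit RN; enqueue EK, ZG, ZJ → queue [CV, ID, YD, EK, ZG, ZJ]
Visit CV → queue [ID, YD, EK, ZG, ZJ]
Visit ID; enqueue PK → queue [YD, EK, ZG, ZJ, PK]
Visit YD → queue [EK, ZG, ZJ, PK]
Visit EK; enqueue DP → queue [ZG, ZJ, PK, DP]
Visit ZG; enqueue MB → queue [ZJ, PK, DP, MB]
Visit ZJ → queue [PK, DP, MB]
Visit PK → queue [DP, MB]
Visit DP → queue [MB]
Visit MB; enqueue IJ → queue [IJ]
Visit IJ → queue []

BC MP RN CV ID YD EK ZG ZJ PK DP MB IJ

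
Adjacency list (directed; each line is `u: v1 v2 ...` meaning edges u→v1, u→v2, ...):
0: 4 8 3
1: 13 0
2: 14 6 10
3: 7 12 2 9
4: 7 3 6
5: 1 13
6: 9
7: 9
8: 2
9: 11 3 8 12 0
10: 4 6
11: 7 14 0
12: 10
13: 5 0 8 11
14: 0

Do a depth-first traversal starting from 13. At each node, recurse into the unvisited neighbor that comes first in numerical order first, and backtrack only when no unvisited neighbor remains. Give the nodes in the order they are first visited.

13 -> 0 -> 3 -> 2 -> 6 -> 9 -> 8 -> 11 -> 7 -> 14 -> 12 -> 10 -> 4 -> 5 -> 1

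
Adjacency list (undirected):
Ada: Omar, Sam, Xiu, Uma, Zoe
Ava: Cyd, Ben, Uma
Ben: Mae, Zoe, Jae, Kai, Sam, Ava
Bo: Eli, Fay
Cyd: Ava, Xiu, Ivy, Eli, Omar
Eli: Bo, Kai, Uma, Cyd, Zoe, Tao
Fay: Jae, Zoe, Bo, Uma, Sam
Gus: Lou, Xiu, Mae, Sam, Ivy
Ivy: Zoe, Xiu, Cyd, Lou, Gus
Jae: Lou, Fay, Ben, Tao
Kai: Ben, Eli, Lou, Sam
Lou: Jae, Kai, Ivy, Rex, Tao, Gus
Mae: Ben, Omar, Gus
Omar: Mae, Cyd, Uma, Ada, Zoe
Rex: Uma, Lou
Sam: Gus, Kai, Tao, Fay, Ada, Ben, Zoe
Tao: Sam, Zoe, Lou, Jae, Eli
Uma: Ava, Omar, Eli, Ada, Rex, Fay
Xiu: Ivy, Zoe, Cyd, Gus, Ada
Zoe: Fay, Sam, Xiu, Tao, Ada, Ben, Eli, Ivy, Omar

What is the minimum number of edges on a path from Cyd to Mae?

Level 0: Cyd
Level 1: Ava, Eli, Ivy, Omar, Xiu
Level 2: Ada, Ben, Bo, Gus, Kai, Lou, Mae, Tao, Uma, Zoe
Level 3: Fay, Jae, Rex, Sam
Mae first appears at level 2.

2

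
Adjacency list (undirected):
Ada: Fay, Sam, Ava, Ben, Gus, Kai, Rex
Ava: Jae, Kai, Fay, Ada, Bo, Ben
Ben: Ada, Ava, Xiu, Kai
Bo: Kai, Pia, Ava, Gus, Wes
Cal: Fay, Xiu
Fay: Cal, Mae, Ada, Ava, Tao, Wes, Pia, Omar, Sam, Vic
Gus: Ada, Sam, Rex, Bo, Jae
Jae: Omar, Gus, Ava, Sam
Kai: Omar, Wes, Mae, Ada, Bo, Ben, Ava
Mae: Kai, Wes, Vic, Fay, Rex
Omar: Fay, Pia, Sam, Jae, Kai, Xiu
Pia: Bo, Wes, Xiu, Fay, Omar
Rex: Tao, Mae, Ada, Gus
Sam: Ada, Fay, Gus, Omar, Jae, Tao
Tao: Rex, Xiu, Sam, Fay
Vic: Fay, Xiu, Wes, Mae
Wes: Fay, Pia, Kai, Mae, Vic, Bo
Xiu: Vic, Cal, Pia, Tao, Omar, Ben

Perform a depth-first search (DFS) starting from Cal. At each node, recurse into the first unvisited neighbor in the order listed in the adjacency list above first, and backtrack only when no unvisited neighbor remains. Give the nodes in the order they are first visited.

Cal, Fay, Mae, Kai, Omar, Pia, Bo, Ava, Jae, Gus, Ada, Sam, Tao, Rex, Xiu, Vic, Wes, Ben

Visit Cal
Cal → Fay
Fay → Mae
Mae → Kai
Kai → Omar
Omar → Pia
Pia → Bo
Bo → Ava
Ava → Jae
Jae → Gus
Gus → Ada
Ada → Sam
Sam → Tao
Tao → Rex
Tao → Xiu
Xiu → Vic
Vic → Wes
Xiu → Ben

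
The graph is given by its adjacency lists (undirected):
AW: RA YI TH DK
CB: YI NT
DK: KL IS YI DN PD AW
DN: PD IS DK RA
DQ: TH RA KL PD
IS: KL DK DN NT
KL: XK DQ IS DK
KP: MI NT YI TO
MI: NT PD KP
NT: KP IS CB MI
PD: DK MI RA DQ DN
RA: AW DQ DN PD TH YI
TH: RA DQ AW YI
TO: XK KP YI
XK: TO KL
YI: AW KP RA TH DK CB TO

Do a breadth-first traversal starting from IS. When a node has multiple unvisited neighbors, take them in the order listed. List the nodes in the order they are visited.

IS → KL → DK → DN → NT → XK → DQ → YI → PD → AW → RA → KP → CB → MI → TO → TH

Visit IS; enqueue KL, DK, DN, NT → queue [KL, DK, DN, NT]
Visit KL; enqueue XK, DQ → queue [DK, DN, NT, XK, DQ]
Visit DK; enqueue YI, PD, AW → queue [DN, NT, XK, DQ, YI, PD, AW]
Visit DN; enqueue RA → queue [NT, XK, DQ, YI, PD, AW, RA]
Visit NT; enqueue KP, CB, MI → queue [XK, DQ, YI, PD, AW, RA, KP, CB, MI]
Visit XK; enqueue TO → queue [DQ, YI, PD, AW, RA, KP, CB, MI, TO]
Visit DQ; enqueue TH → queue [YI, PD, AW, RA, KP, CB, MI, TO, TH]
Visit YI → queue [PD, AW, RA, KP, CB, MI, TO, TH]
Visit PD → queue [AW, RA, KP, CB, MI, TO, TH]
Visit AW → queue [RA, KP, CB, MI, TO, TH]
Visit RA → queue [KP, CB, MI, TO, TH]
Visit KP → queue [CB, MI, TO, TH]
Visit CB → queue [MI, TO, TH]
Visit MI → queue [TO, TH]
Visit TO → queue [TH]
Visit TH → queue []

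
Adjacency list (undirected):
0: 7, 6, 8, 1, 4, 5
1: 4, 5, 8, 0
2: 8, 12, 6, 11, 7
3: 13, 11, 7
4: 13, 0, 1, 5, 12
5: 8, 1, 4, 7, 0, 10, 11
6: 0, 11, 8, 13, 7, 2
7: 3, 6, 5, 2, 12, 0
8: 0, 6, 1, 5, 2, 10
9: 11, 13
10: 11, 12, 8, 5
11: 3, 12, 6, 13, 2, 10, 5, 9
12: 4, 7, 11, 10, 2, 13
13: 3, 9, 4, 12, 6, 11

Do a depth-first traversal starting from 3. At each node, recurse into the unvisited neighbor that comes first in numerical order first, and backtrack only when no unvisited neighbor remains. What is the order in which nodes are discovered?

Visit 3
3 → 7
7 → 0
0 → 1
1 → 4
4 → 5
5 → 8
8 → 2
2 → 6
6 → 11
11 → 9
9 → 13
13 → 12
12 → 10

3, 7, 0, 1, 4, 5, 8, 2, 6, 11, 9, 13, 12, 10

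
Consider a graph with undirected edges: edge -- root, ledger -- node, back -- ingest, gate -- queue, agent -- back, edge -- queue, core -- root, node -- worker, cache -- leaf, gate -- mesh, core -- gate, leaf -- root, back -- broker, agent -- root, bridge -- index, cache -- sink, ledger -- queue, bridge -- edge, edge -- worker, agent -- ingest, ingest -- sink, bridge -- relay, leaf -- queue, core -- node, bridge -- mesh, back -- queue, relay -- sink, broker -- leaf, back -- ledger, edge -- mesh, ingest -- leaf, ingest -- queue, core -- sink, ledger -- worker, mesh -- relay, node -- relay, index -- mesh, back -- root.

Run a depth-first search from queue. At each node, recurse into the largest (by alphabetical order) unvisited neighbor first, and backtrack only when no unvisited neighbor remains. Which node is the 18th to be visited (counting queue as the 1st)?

Visit queue
queue → ledger
ledger → worker
worker → node
node → relay
relay → sink
sink → ingest
ingest → leaf
leaf → root
root → edge
edge → mesh
mesh → index
index → bridge
mesh → gate
gate → core
root → back
back → broker
back → agent
leaf → cache

Visit order: queue, ledger, worker, node, relay, sink, ingest, leaf, root, edge, mesh, index, bridge, gate, core, back, broker, agent, cache

agent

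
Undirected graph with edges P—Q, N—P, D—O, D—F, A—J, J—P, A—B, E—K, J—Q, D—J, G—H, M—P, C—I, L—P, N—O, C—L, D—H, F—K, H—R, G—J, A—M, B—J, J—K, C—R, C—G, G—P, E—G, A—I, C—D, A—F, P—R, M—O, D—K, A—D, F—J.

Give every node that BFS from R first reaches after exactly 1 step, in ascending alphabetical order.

Level 0: R
Level 1: C, H, P
Level 2: D, G, I, J, L, M, N, Q
Level 3: A, B, E, F, K, O

C, H, P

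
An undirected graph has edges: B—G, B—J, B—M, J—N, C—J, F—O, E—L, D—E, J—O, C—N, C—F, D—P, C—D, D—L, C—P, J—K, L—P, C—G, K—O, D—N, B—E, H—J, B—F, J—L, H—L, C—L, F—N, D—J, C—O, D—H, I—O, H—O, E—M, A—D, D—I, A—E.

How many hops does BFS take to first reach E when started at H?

2

Level 0: H
Level 1: D, J, L, O
Level 2: A, B, C, E, F, I, K, N, P
Level 3: G, M
E first appears at level 2.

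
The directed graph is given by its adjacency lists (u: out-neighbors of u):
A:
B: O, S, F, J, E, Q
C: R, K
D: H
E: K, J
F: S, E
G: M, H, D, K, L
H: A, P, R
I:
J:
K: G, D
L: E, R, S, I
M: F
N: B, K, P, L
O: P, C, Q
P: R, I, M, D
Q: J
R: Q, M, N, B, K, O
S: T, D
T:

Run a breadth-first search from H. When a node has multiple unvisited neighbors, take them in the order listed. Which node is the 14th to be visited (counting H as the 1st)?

Visit H; enqueue A, P, R → queue [A, P, R]
Visit A → queue [P, R]
Visit P; enqueue I, M, D → queue [R, I, M, D]
Visit R; enqueue Q, N, B, K, O → queue [I, M, D, Q, N, B, K, O]
Visit I → queue [M, D, Q, N, B, K, O]
Visit M; enqueue F → queue [D, Q, N, B, K, O, F]
Visit D → queue [Q, N, B, K, O, F]
Visit Q; enqueue J → queue [N, B, K, O, F, J]
Visit N; enqueue L → queue [B, K, O, F, J, L]
Visit B; enqueue S, E → queue [K, O, F, J, L, S, E]
Visit K; enqueue G → queue [O, F, J, L, S, E, G]
Visit O; enqueue C → queue [F, J, L, S, E, G, C]
Visit F → queue [J, L, S, E, G, C]
Visit J → queue [L, S, E, G, C]
Visit L → queue [S, E, G, C]
Visit S; enqueue T → queue [E, G, C, T]
Visit E → queue [G, C, T]
Visit G → queue [C, T]
Visit C → queue [T]
Visit T → queue []

Visit order: H, A, P, R, I, M, D, Q, N, B, K, O, F, J, L, S, E, G, C, T

J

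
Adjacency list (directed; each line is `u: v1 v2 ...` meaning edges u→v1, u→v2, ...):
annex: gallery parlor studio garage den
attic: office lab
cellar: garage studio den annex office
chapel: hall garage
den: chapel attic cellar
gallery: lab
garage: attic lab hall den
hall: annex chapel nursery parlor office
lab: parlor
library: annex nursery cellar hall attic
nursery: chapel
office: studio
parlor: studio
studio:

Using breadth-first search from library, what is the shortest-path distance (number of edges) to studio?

2

Level 0: library
Level 1: annex, attic, cellar, hall, nursery
Level 2: chapel, den, gallery, garage, lab, office, parlor, studio
studio first appears at level 2.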